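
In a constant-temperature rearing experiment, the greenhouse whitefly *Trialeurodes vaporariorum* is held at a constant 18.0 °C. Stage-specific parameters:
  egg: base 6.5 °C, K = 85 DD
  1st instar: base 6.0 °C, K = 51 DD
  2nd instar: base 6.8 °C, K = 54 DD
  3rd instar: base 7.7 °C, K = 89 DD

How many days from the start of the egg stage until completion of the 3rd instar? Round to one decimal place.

egg: 85 / (18.0 − 6.5) = 85 / 11.5 = 7.391 d.
1st instar: 51 / (18.0 − 6.0) = 51 / 12.0 = 4.250 d.
2nd instar: 54 / (18.0 − 6.8) = 54 / 11.2 = 4.821 d.
3rd instar: 89 / (18.0 − 7.7) = 89 / 10.3 = 8.641 d.
Sum = 25.104 ≈ 25.1 days.

25.1 days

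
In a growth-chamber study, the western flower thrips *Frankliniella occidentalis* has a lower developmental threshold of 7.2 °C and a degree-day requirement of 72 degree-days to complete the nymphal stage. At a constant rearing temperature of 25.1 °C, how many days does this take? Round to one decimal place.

4.0 days

Daily accumulation = 25.1 − 7.2 = 17.9 DD/day.
Duration = 72 / 17.9 = 4.022 ≈ 4.0 days.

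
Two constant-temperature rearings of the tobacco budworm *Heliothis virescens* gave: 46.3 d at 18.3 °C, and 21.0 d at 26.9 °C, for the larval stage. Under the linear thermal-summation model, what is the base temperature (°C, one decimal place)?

11.2 °C

Linear rate model ⇒ the product D·(T − T_b) is constant across temperatures.
46.3·(18.3 − T_b) = 21.0·(26.9 − T_b)
T_b = (46.3·18.3 − 21.0·26.9) / (46.3 − 21.0) = 282.39 / 25.3 = 11.162 °C ≈ 11.2 °C.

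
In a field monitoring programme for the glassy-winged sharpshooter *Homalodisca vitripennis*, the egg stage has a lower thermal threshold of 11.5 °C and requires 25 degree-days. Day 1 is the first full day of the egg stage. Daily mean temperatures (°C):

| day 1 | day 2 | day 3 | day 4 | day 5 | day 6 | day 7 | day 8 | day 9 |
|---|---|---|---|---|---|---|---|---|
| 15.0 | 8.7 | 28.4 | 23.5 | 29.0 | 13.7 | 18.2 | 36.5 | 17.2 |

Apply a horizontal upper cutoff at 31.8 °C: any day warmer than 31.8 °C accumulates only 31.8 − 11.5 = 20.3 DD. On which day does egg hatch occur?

day 4

Daily DD above 11.5 °C (capped at 20.3): 3.5, 0.0, 16.9, 12.0, 17.5, 2.2, 6.7, 20.3, 5.7.
Cumulative: 3.5, 3.5, 20.4, 32.4, 49.9, 52.1, 58.8, 79.1, 84.8.
The total first reaches 25 DD on day 4.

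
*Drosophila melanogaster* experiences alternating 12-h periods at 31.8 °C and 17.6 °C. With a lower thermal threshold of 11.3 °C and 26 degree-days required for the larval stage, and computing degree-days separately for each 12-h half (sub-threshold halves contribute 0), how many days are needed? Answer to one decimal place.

1.9 days

Day half: max(0, 31.8 − 11.3) × 0.5 = 20.5 × 0.5 = 10.25 DD.
Night half: max(0, 17.6 − 11.3) × 0.5 = 6.3 × 0.5 = 3.15 DD.
Per 24 h: 13.40 DD/day.
Duration = 26 / 13.40 = 1.940 ≈ 1.9 days.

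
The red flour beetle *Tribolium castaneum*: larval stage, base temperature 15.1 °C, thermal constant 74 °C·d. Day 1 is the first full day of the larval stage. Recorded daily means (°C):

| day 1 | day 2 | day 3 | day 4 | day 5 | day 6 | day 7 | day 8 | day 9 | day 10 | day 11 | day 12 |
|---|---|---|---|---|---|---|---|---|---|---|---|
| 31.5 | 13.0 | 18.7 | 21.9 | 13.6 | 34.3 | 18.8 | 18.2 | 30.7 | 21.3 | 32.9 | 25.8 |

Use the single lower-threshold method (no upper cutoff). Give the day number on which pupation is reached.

day 10

Daily DD above 15.1 °C: 16.4, 0.0, 3.6, 6.8, 0.0, 19.2, 3.7, 3.1, 15.6, 6.2, 17.8, 10.7.
Cumulative: 16.4, 16.4, 20.0, 26.8, 26.8, 46.0, 49.7, 52.8, 68.4, 74.6, 92.4, 103.1.
The total first reaches 74 DD on day 10.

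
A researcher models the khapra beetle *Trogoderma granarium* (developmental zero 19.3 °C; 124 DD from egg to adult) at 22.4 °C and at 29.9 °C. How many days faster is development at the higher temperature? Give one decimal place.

28.3 days

At 22.4 °C: 124 / (22.4 − 19.3) = 124 / 3.1 = 40.000 d.
At 29.9 °C: 124 / (29.9 − 19.3) = 124 / 10.6 = 11.698 d.
Difference = |40.000 − 11.698| = 28.302 ≈ 28.3 days.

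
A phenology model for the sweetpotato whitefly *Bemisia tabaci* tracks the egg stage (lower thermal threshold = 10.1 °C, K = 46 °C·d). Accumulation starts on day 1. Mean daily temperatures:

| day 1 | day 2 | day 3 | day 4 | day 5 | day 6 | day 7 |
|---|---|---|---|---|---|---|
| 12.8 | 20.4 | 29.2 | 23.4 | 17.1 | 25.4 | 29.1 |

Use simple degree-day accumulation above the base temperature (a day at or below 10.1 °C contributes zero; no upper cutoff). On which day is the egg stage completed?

day 5

Daily DD above 10.1 °C: 2.7, 10.3, 19.1, 13.3, 7.0, 15.3, 19.0.
Cumulative: 2.7, 13.0, 32.1, 45.4, 52.4, 67.7, 86.7.
The total first reaches 46 DD on day 5.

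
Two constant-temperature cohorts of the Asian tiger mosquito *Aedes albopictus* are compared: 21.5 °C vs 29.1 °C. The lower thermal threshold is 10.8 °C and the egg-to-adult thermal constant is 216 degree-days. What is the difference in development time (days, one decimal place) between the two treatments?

8.4 days

At 21.5 °C: 216 / (21.5 − 10.8) = 216 / 10.7 = 20.187 d.
At 29.1 °C: 216 / (29.1 − 10.8) = 216 / 18.3 = 11.803 d.
Difference = |20.187 − 11.803| = 8.384 ≈ 8.4 days.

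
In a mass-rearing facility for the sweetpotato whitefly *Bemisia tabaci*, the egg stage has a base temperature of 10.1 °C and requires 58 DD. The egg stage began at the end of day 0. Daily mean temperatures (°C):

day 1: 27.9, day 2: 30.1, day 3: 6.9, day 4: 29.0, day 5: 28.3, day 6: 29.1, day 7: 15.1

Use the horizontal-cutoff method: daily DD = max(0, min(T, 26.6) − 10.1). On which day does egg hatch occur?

day 5

Daily DD above 10.1 °C (capped at 16.5): 16.5, 16.5, 0.0, 16.5, 16.5, 16.5, 5.0.
Cumulative: 16.5, 33.0, 33.0, 49.5, 66.0, 82.5, 87.5.
The total first reaches 58 DD on day 5.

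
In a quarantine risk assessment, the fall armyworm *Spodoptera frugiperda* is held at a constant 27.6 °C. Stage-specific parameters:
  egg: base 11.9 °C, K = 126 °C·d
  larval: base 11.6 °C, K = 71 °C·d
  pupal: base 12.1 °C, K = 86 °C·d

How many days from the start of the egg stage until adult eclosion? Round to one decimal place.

18.0 days

egg: 126 / (27.6 − 11.9) = 126 / 15.7 = 8.025 d.
larval: 71 / (27.6 − 11.6) = 71 / 16.0 = 4.438 d.
pupal: 86 / (27.6 − 12.1) = 86 / 15.5 = 5.548 d.
Sum = 18.011 ≈ 18.0 days.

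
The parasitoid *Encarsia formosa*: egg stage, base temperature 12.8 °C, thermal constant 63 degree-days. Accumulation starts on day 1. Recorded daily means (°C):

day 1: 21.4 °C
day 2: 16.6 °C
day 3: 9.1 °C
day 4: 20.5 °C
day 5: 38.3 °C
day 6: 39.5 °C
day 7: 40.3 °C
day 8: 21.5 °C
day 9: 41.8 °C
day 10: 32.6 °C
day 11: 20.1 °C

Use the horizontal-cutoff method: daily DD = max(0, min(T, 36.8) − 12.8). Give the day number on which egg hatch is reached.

Daily DD above 12.8 °C (capped at 24.0): 8.6, 3.8, 0.0, 7.7, 24.0, 24.0, 24.0, 8.7, 24.0, 19.8, 7.3.
Cumulative: 8.6, 12.4, 12.4, 20.1, 44.1, 68.1, 92.1, 100.8, 124.8, 144.6, 151.9.
The total first reaches 63 DD on day 6.

day 6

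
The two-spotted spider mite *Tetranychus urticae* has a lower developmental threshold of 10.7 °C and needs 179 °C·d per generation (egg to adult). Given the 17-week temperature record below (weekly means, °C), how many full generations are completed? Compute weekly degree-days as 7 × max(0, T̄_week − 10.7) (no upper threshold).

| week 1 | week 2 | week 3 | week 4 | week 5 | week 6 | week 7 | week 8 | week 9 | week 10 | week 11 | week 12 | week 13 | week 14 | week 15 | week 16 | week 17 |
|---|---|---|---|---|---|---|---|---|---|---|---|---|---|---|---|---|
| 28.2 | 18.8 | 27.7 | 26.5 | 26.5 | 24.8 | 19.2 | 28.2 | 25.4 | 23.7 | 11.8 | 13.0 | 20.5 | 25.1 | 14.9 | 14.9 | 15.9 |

Weekly DD (7 × max(0, T̄ − 10.7)): 122.5, 56.7, 119.0, 110.6, 110.6, 98.7, 59.5, 122.5, 102.9, 91.0, 7.7, 16.1, 68.6, 100.8, 29.4, 29.4, 36.4.
Season total = 1282.4 DD.
Complete generations = ⌊1282.4 / 179⌋ = 7.

7 generations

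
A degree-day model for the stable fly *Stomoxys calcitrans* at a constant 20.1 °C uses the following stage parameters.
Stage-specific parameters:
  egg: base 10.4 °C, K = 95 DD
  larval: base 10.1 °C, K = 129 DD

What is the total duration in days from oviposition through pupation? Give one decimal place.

22.7 days

egg: 95 / (20.1 − 10.4) = 95 / 9.7 = 9.794 d.
larval: 129 / (20.1 − 10.1) = 129 / 10.0 = 12.900 d.
Sum = 22.694 ≈ 22.7 days.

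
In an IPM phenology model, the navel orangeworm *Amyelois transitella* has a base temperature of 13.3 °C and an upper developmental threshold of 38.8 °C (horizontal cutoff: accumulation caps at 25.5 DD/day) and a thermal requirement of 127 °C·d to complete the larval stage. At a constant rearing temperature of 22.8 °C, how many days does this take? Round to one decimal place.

13.4 days

Daily accumulation = 22.8 − 13.3 = 9.5 DD/day.
Duration = 127 / 9.5 = 13.368 ≈ 13.4 days.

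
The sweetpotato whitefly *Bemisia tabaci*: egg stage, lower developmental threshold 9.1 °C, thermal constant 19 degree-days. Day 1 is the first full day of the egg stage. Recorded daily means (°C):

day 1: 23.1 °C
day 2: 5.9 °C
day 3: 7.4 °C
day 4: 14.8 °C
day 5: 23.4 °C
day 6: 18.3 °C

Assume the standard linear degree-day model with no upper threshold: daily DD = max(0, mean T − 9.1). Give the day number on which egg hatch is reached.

day 4

Daily DD above 9.1 °C: 14.0, 0.0, 0.0, 5.7, 14.3, 9.2.
Cumulative: 14.0, 14.0, 14.0, 19.7, 34.0, 43.2.
The total first reaches 19 DD on day 4.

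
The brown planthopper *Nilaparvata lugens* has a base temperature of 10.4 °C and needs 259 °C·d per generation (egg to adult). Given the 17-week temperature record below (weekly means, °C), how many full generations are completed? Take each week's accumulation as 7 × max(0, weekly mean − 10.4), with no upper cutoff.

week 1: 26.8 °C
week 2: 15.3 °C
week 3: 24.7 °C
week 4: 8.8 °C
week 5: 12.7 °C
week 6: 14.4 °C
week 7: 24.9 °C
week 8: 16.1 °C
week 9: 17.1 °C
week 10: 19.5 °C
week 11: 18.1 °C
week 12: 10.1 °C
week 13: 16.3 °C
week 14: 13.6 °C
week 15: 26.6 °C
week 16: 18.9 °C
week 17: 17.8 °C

Weekly DD (7 × max(0, T̄ − 10.4)): 114.8, 34.3, 100.1, 0.0, 16.1, 28.0, 101.5, 39.9, 46.9, 63.7, 53.9, 0.0, 41.3, 22.4, 113.4, 59.5, 51.8.
Season total = 887.6 DD.
Complete generations = ⌊887.6 / 259⌋ = 3.

3 generations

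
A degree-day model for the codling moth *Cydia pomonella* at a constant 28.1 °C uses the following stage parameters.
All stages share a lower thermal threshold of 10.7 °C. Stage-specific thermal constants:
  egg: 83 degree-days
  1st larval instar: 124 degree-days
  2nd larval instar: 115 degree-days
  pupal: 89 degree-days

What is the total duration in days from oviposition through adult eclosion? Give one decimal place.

23.6 days

Daily accumulation at 28.1 °C = 28.1 − 10.7 = 17.4 DD/day.
Total K = 83 + 124 + 115 + 89 = 411 DD.
Total duration = 411 / 17.4 = 23.621 ≈ 23.6 days.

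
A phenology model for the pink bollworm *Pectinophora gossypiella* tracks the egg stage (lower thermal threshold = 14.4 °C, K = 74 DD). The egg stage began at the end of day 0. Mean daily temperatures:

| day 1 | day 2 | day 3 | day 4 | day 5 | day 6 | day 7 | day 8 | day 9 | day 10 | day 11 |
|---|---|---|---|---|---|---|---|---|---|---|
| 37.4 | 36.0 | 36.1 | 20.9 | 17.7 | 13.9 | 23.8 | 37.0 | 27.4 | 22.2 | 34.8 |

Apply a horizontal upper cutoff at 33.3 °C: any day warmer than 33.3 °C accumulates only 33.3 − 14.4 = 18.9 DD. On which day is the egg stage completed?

Daily DD above 14.4 °C (capped at 18.9): 18.9, 18.9, 18.9, 6.5, 3.3, 0.0, 9.4, 18.9, 13.0, 7.8, 18.9.
Cumulative: 18.9, 37.8, 56.7, 63.2, 66.5, 66.5, 75.9, 94.8, 107.8, 115.6, 134.5.
The total first reaches 74 DD on day 7.

day 7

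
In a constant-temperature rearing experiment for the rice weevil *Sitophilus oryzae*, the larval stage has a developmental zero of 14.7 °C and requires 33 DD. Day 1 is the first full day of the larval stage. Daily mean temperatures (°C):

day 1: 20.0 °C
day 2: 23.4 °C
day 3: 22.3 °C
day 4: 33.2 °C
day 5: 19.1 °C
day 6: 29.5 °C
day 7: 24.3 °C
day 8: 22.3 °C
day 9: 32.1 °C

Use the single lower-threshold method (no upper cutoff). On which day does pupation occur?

day 4

Daily DD above 14.7 °C: 5.3, 8.7, 7.6, 18.5, 4.4, 14.8, 9.6, 7.6, 17.4.
Cumulative: 5.3, 14.0, 21.6, 40.1, 44.5, 59.3, 68.9, 76.5, 93.9.
The total first reaches 33 DD on day 4.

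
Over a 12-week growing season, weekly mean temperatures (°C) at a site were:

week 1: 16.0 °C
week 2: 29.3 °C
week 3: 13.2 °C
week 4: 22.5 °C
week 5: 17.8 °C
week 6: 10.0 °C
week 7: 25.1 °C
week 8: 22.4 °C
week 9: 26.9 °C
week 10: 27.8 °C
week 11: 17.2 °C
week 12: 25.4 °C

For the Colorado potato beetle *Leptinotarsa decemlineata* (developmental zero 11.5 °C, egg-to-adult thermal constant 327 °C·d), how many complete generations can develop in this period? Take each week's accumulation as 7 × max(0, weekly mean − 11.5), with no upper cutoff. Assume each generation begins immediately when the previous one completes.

2 generations

Weekly DD (7 × max(0, T̄ − 11.5)): 31.5, 124.6, 11.9, 77.0, 44.1, 0.0, 95.2, 76.3, 107.8, 114.1, 39.9, 97.3.
Season total = 819.7 DD.
Complete generations = ⌊819.7 / 327⌋ = 2.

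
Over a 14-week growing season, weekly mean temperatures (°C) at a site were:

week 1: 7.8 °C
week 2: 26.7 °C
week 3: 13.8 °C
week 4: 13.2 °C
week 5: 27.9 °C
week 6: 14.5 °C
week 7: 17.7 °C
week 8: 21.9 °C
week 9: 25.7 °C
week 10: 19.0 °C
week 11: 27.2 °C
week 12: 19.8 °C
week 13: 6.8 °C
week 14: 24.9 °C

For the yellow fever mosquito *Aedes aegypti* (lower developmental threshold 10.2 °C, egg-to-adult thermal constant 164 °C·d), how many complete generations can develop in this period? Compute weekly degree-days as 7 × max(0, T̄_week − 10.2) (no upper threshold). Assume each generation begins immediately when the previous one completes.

5 generations

Weekly DD (7 × max(0, T̄ − 10.2)): 0.0, 115.5, 25.2, 21.0, 123.9, 30.1, 52.5, 81.9, 108.5, 61.6, 119.0, 67.2, 0.0, 102.9.
Season total = 909.3 DD.
Complete generations = ⌊909.3 / 164⌋ = 5.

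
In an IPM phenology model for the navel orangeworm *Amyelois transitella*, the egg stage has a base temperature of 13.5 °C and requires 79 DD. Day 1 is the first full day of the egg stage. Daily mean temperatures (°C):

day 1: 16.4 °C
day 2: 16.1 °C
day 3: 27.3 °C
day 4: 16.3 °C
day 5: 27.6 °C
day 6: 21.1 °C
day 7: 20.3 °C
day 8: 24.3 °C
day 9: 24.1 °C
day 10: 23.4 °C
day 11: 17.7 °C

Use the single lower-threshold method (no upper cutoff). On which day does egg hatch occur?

day 10

Daily DD above 13.5 °C: 2.9, 2.6, 13.8, 2.8, 14.1, 7.6, 6.8, 10.8, 10.6, 9.9, 4.2.
Cumulative: 2.9, 5.5, 19.3, 22.1, 36.2, 43.8, 50.6, 61.4, 72.0, 81.9, 86.1.
The total first reaches 79 DD on day 10.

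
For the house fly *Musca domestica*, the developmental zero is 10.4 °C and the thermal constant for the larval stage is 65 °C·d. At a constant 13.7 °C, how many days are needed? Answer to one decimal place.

19.7 days

Daily accumulation = 13.7 − 10.4 = 3.3 DD/day.
Duration = 65 / 3.3 = 19.697 ≈ 19.7 days.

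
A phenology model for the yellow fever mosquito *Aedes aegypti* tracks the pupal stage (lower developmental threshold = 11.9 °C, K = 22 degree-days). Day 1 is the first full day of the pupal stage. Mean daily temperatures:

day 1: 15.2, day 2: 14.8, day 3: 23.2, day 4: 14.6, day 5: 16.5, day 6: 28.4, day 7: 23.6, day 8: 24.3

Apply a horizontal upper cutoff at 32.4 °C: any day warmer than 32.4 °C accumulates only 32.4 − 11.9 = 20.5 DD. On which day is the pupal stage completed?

day 5

Daily DD above 11.9 °C (capped at 20.5): 3.3, 2.9, 11.3, 2.7, 4.6, 16.5, 11.7, 12.4.
Cumulative: 3.3, 6.2, 17.5, 20.2, 24.8, 41.3, 53.0, 65.4.
The total first reaches 22 DD on day 5.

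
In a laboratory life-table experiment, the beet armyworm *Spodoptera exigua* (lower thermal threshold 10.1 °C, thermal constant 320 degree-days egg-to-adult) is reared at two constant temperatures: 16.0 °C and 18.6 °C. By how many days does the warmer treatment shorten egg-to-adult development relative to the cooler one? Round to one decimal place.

At 16.0 °C: 320 / (16.0 − 10.1) = 320 / 5.9 = 54.237 d.
At 18.6 °C: 320 / (18.6 − 10.1) = 320 / 8.5 = 37.647 d.
Difference = |54.237 − 37.647| = 16.590 ≈ 16.6 days.

16.6 days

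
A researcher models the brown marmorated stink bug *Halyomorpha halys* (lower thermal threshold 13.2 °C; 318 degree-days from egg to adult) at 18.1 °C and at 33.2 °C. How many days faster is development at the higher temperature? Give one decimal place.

49.0 days

At 18.1 °C: 318 / (18.1 − 13.2) = 318 / 4.9 = 64.898 d.
At 33.2 °C: 318 / (33.2 − 13.2) = 318 / 20.0 = 15.900 d.
Difference = |64.898 − 15.900| = 48.998 ≈ 49.0 days.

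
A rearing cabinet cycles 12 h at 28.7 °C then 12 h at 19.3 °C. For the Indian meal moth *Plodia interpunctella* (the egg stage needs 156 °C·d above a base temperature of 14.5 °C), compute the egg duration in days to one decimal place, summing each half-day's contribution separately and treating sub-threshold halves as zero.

Day half: max(0, 28.7 − 14.5) × 0.5 = 14.2 × 0.5 = 7.10 DD.
Night half: max(0, 19.3 − 14.5) × 0.5 = 4.8 × 0.5 = 2.40 DD.
Per 24 h: 9.50 DD/day.
Duration = 156 / 9.50 = 16.421 ≈ 16.4 days.

16.4 days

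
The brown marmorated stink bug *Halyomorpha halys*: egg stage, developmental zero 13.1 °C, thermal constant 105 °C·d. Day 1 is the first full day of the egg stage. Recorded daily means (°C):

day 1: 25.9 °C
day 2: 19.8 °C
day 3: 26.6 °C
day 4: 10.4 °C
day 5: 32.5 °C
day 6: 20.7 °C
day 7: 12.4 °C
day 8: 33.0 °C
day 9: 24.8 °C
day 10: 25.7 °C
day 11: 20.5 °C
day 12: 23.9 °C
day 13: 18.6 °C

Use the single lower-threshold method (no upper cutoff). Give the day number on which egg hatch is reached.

day 11

Daily DD above 13.1 °C: 12.8, 6.7, 13.5, 0.0, 19.4, 7.6, 0.0, 19.9, 11.7, 12.6, 7.4, 10.8, 5.5.
Cumulative: 12.8, 19.5, 33.0, 33.0, 52.4, 60.0, 60.0, 79.9, 91.6, 104.2, 111.6, 122.4, 127.9.
The total first reaches 105 DD on day 11.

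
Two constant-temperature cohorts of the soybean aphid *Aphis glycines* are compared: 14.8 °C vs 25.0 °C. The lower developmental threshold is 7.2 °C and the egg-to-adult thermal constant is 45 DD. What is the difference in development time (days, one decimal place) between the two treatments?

3.4 days

At 14.8 °C: 45 / (14.8 − 7.2) = 45 / 7.6 = 5.921 d.
At 25.0 °C: 45 / (25.0 − 7.2) = 45 / 17.8 = 2.528 d.
Difference = |5.921 − 2.528| = 3.393 ≈ 3.4 days.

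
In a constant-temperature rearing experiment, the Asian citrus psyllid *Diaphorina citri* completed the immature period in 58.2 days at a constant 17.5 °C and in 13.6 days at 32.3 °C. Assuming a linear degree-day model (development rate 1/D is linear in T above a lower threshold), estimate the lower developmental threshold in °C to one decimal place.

13.0 °C

Equal thermal constants: D₁(T₁ − T_b) = D₂(T₂ − T_b).
58.2·(17.5 − T_b) = 13.6·(32.3 − T_b)
T_b = (58.2·17.5 − 13.6·32.3) / (58.2 − 13.6) = 579.22 / 44.6 = 12.987 °C ≈ 13.0 °C.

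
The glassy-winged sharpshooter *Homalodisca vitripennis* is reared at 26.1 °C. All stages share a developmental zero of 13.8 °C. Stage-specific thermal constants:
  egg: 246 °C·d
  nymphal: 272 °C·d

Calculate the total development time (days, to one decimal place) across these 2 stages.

Daily accumulation at 26.1 °C = 26.1 − 13.8 = 12.3 DD/day.
Total K = 246 + 272 = 518 DD.
Total duration = 518 / 12.3 = 42.114 ≈ 42.1 days.

42.1 days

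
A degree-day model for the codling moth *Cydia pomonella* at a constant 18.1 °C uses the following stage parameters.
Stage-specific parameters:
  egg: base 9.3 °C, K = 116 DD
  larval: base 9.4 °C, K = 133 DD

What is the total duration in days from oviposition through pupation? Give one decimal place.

egg: 116 / (18.1 − 9.3) = 116 / 8.8 = 13.182 d.
larval: 133 / (18.1 − 9.4) = 133 / 8.7 = 15.287 d.
Sum = 28.469 ≈ 28.5 days.

28.5 days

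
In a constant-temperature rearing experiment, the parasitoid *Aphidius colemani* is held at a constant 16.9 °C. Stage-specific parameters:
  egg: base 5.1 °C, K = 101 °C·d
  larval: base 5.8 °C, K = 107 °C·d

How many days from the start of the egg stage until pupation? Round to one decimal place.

egg: 101 / (16.9 − 5.1) = 101 / 11.8 = 8.559 d.
larval: 107 / (16.9 − 5.8) = 107 / 11.1 = 9.640 d.
Sum = 18.199 ≈ 18.2 days.

18.2 days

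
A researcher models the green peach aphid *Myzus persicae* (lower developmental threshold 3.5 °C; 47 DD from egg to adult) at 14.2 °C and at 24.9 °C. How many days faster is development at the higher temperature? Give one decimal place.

At 14.2 °C: 47 / (14.2 − 3.5) = 47 / 10.7 = 4.393 d.
At 24.9 °C: 47 / (24.9 − 3.5) = 47 / 21.4 = 2.196 d.
Difference = |4.393 − 2.196| = 2.196 ≈ 2.2 days.

2.2 days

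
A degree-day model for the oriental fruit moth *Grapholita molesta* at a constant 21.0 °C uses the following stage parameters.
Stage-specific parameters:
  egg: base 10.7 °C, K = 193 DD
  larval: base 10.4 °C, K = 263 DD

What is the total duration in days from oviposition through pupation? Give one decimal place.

egg: 193 / (21.0 − 10.7) = 193 / 10.3 = 18.738 d.
larval: 263 / (21.0 − 10.4) = 263 / 10.6 = 24.811 d.
Sum = 43.549 ≈ 43.5 days.

43.5 days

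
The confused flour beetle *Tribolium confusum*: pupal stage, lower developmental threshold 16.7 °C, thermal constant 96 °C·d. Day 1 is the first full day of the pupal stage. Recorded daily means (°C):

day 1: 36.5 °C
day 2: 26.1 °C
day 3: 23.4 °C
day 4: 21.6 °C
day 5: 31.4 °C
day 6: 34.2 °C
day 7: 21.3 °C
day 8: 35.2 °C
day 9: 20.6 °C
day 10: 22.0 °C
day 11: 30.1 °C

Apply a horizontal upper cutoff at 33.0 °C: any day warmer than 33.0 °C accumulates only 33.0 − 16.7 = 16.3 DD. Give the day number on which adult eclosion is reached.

Daily DD above 16.7 °C (capped at 16.3): 16.3, 9.4, 6.7, 4.9, 14.7, 16.3, 4.6, 16.3, 3.9, 5.3, 13.4.
Cumulative: 16.3, 25.7, 32.4, 37.3, 52.0, 68.3, 72.9, 89.2, 93.1, 98.4, 111.8.
The total first reaches 96 DD on day 10.

day 10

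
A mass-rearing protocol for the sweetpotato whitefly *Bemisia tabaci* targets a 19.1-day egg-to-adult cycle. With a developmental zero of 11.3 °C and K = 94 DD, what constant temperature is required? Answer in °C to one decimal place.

Required daily accumulation = 94 / 19.1 = 4.921 DD/day.
T = T_base + 4.921 = 11.3 + 4.921 = 16.221 ≈ 16.2 °C.

16.2 °C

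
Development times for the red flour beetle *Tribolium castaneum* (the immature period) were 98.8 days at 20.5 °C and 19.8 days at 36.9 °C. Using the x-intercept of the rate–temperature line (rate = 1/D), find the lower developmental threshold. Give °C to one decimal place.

Equal thermal constants: D₁(T₁ − T_b) = D₂(T₂ − T_b).
98.8·(20.5 − T_b) = 19.8·(36.9 − T_b)
T_b = (98.8·20.5 − 19.8·36.9) / (98.8 − 19.8) = 1294.78 / 79.0 = 16.390 °C ≈ 16.4 °C.

16.4 °C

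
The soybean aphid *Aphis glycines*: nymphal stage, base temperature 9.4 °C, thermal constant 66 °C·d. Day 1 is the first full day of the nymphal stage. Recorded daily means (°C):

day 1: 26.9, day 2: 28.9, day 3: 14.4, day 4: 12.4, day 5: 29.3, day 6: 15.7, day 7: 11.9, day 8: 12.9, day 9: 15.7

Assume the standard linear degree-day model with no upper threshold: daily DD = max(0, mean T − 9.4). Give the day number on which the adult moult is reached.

Daily DD above 9.4 °C: 17.5, 19.5, 5.0, 3.0, 19.9, 6.3, 2.5, 3.5, 6.3.
Cumulative: 17.5, 37.0, 42.0, 45.0, 64.9, 71.2, 73.7, 77.2, 83.5.
The total first reaches 66 DD on day 6.

day 6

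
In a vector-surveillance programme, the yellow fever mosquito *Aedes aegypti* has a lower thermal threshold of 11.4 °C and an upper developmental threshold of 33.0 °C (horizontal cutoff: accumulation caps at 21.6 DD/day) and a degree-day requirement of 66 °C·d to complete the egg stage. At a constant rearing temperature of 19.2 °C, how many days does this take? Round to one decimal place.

8.5 days

Daily accumulation = 19.2 − 11.4 = 7.8 DD/day.
Duration = 66 / 7.8 = 8.462 ≈ 8.5 days.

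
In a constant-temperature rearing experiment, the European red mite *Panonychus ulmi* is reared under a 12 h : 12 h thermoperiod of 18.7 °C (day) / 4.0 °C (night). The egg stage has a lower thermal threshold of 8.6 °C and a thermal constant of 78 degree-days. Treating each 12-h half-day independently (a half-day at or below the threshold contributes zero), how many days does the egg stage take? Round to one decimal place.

Day half: max(0, 18.7 − 8.6) × 0.5 = 10.1 × 0.5 = 5.05 DD.
Night half: max(0, 4.0 − 8.6) × 0.5 = 0.0 × 0.5 = 0.00 DD.
Per 24 h: 5.05 DD/day.
Duration = 78 / 5.05 = 15.446 ≈ 15.4 days.

15.4 days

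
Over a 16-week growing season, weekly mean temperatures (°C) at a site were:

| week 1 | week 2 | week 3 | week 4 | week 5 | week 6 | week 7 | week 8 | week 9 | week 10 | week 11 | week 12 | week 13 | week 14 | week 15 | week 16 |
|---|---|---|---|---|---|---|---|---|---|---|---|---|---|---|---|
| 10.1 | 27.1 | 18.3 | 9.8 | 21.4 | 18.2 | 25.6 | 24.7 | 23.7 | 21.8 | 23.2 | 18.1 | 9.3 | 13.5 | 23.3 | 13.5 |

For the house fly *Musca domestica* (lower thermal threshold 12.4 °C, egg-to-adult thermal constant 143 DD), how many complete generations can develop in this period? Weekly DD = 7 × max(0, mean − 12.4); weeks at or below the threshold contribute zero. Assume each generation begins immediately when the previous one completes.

5 generations

Weekly DD (7 × max(0, T̄ − 12.4)): 0.0, 102.9, 41.3, 0.0, 63.0, 40.6, 92.4, 86.1, 79.1, 65.8, 75.6, 39.9, 0.0, 7.7, 76.3, 7.7.
Season total = 778.4 DD.
Complete generations = ⌊778.4 / 143⌋ = 5.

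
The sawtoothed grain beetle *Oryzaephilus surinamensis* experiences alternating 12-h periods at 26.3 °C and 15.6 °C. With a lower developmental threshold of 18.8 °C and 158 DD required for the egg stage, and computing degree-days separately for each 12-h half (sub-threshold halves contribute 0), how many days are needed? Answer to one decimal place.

42.1 days

Day half: max(0, 26.3 − 18.8) × 0.5 = 7.5 × 0.5 = 3.75 DD.
Night half: max(0, 15.6 − 18.8) × 0.5 = 0.0 × 0.5 = 0.00 DD.
Per 24 h: 3.75 DD/day.
Duration = 158 / 3.75 = 42.133 ≈ 42.1 days.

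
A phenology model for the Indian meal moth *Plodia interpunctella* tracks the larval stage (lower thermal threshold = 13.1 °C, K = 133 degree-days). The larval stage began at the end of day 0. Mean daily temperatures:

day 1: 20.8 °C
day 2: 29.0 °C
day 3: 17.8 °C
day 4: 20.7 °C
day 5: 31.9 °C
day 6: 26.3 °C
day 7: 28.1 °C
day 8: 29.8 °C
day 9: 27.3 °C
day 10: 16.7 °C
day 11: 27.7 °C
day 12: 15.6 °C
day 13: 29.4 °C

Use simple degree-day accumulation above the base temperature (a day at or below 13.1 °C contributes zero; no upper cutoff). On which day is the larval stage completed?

Daily DD above 13.1 °C: 7.7, 15.9, 4.7, 7.6, 18.8, 13.2, 15.0, 16.7, 14.2, 3.6, 14.6, 2.5, 16.3.
Cumulative: 7.7, 23.6, 28.3, 35.9, 54.7, 67.9, 82.9, 99.6, 113.8, 117.4, 132.0, 134.5, 150.8.
The total first reaches 133 DD on day 12.

day 12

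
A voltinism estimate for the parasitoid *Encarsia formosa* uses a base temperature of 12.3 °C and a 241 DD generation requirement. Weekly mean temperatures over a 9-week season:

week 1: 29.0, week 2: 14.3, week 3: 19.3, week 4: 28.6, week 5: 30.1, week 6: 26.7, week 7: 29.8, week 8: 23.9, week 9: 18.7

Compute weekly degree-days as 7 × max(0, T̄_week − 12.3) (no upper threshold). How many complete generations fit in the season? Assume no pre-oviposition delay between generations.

3 generations

Weekly DD (7 × max(0, T̄ − 12.3)): 116.9, 14.0, 49.0, 114.1, 124.6, 100.8, 122.5, 81.2, 44.8.
Season total = 767.9 DD.
Complete generations = ⌊767.9 / 241⌋ = 3.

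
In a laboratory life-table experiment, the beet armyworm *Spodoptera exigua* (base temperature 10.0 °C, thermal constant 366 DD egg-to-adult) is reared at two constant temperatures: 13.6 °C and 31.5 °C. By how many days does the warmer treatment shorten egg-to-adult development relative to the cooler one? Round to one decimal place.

84.6 days

At 13.6 °C: 366 / (13.6 − 10.0) = 366 / 3.6 = 101.667 d.
At 31.5 °C: 366 / (31.5 − 10.0) = 366 / 21.5 = 17.023 d.
Difference = |101.667 − 17.023| = 84.643 ≈ 84.6 days.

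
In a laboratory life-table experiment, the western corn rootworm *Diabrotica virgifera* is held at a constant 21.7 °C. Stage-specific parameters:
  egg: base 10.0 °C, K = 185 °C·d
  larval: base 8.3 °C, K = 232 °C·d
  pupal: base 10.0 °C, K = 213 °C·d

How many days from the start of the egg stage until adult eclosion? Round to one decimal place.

51.3 days

egg: 185 / (21.7 − 10.0) = 185 / 11.7 = 15.812 d.
larval: 232 / (21.7 − 8.3) = 232 / 13.4 = 17.313 d.
pupal: 213 / (21.7 − 10.0) = 213 / 11.7 = 18.205 d.
Sum = 51.331 ≈ 51.3 days.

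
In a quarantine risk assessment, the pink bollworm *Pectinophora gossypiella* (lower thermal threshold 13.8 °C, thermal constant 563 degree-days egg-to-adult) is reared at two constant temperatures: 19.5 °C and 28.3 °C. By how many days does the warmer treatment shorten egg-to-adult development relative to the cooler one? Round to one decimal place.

At 19.5 °C: 563 / (19.5 − 13.8) = 563 / 5.7 = 98.772 d.
At 28.3 °C: 563 / (28.3 − 13.8) = 563 / 14.5 = 38.828 d.
Difference = |98.772 − 38.828| = 59.944 ≈ 59.9 days.

59.9 days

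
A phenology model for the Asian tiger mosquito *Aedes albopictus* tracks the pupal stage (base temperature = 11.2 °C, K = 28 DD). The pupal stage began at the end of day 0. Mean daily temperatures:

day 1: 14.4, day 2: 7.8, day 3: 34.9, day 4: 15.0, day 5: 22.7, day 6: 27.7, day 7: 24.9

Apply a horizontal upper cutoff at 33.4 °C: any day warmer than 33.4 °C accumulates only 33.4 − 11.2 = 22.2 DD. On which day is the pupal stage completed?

day 4

Daily DD above 11.2 °C (capped at 22.2): 3.2, 0.0, 22.2, 3.8, 11.5, 16.5, 13.7.
Cumulative: 3.2, 3.2, 25.4, 29.2, 40.7, 57.2, 70.9.
The total first reaches 28 DD on day 4.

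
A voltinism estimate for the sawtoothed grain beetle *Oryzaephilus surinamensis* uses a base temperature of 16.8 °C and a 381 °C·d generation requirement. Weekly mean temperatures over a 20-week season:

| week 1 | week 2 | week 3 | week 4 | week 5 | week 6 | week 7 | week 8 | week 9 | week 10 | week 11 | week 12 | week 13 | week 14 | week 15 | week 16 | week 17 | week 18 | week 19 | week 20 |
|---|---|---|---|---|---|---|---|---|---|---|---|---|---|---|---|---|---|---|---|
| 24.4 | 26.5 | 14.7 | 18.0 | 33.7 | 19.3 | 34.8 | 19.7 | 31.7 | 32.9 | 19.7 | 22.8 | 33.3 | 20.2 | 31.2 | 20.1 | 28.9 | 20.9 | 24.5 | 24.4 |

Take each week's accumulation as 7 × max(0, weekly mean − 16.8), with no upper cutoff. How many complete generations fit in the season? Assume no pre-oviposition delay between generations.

3 generations

Weekly DD (7 × max(0, T̄ − 16.8)): 53.2, 67.9, 0.0, 8.4, 118.3, 17.5, 126.0, 20.3, 104.3, 112.7, 20.3, 42.0, 115.5, 23.8, 100.8, 23.1, 84.7, 28.7, 53.9, 53.2.
Season total = 1174.6 DD.
Complete generations = ⌊1174.6 / 381⌋ = 3.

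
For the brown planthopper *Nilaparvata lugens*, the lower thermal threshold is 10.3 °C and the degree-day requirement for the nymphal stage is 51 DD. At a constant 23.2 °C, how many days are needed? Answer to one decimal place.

4.0 days

Daily accumulation = 23.2 − 10.3 = 12.9 DD/day.
Duration = 51 / 12.9 = 3.953 ≈ 4.0 days.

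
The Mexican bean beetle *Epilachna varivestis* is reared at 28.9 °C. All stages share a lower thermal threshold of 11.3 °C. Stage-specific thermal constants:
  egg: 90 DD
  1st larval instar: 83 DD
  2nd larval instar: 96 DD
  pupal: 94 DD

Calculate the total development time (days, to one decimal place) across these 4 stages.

20.6 days

Daily accumulation at 28.9 °C = 28.9 − 11.3 = 17.6 DD/day.
Total K = 90 + 83 + 96 + 94 = 363 DD.
Total duration = 363 / 17.6 = 20.625 ≈ 20.6 days.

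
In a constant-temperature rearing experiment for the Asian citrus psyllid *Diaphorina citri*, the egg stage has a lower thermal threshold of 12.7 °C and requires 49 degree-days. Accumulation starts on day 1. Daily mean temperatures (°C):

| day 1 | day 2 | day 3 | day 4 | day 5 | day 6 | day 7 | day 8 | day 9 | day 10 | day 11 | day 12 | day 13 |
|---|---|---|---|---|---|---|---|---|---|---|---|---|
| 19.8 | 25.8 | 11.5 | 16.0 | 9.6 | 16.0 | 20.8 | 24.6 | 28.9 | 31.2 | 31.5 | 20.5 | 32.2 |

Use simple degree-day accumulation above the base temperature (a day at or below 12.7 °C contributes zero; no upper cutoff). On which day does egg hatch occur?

day 9

Daily DD above 12.7 °C: 7.1, 13.1, 0.0, 3.3, 0.0, 3.3, 8.1, 11.9, 16.2, 18.5, 18.8, 7.8, 19.5.
Cumulative: 7.1, 20.2, 20.2, 23.5, 23.5, 26.8, 34.9, 46.8, 63.0, 81.5, 100.3, 108.1, 127.6.
The total first reaches 49 DD on day 9.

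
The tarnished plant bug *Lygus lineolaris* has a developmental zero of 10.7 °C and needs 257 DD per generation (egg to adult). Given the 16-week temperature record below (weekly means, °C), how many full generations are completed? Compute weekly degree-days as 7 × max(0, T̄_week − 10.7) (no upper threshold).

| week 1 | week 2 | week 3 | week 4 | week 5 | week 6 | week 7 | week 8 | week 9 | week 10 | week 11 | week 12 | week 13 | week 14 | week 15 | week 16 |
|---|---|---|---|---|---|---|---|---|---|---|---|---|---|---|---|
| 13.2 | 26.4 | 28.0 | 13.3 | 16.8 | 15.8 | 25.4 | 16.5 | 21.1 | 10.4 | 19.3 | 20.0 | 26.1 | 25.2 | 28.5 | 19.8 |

4 generations

Weekly DD (7 × max(0, T̄ − 10.7)): 17.5, 109.9, 121.1, 18.2, 42.7, 35.7, 102.9, 40.6, 72.8, 0.0, 60.2, 65.1, 107.8, 101.5, 124.6, 63.7.
Season total = 1084.3 DD.
Complete generations = ⌊1084.3 / 257⌋ = 4.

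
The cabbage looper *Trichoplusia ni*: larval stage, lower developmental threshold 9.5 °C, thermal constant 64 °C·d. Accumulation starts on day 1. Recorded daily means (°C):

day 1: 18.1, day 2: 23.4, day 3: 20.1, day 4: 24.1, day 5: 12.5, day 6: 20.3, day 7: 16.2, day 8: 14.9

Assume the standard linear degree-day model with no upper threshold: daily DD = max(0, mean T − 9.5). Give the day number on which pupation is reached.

day 7

Daily DD above 9.5 °C: 8.6, 13.9, 10.6, 14.6, 3.0, 10.8, 6.7, 5.4.
Cumulative: 8.6, 22.5, 33.1, 47.7, 50.7, 61.5, 68.2, 73.6.
The total first reaches 64 DD on day 7.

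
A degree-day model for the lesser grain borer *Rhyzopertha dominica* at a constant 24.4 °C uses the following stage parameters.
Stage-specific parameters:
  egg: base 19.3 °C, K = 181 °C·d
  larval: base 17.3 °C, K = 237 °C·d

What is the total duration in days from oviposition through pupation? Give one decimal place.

68.9 days

egg: 181 / (24.4 − 19.3) = 181 / 5.1 = 35.490 d.
larval: 237 / (24.4 − 17.3) = 237 / 7.1 = 33.380 d.
Sum = 68.870 ≈ 68.9 days.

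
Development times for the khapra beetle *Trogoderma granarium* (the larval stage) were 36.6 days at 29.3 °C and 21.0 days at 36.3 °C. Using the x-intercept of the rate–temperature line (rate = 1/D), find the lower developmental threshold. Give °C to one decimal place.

19.9 °C

Equal thermal constants: D₁(T₁ − T_b) = D₂(T₂ − T_b).
36.6·(29.3 − T_b) = 21.0·(36.3 − T_b)
T_b = (36.6·29.3 − 21.0·36.3) / (36.6 − 21.0) = 310.08 / 15.6 = 19.877 °C ≈ 19.9 °C.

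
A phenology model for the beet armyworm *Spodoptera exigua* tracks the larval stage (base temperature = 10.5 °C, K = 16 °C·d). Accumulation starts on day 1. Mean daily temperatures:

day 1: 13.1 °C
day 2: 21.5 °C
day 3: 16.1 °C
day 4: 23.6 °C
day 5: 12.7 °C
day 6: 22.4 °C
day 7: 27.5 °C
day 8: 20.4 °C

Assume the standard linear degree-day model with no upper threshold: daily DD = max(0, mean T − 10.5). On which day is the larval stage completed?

day 3

Daily DD above 10.5 °C: 2.6, 11.0, 5.6, 13.1, 2.2, 11.9, 17.0, 9.9.
Cumulative: 2.6, 13.6, 19.2, 32.3, 34.5, 46.4, 63.4, 73.3.
The total first reaches 16 DD on day 3.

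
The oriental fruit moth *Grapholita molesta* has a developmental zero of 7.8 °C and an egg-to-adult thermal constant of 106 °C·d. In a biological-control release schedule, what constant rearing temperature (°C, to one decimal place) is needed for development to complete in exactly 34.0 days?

10.9 °C

Required daily accumulation = 106 / 34.0 = 3.118 DD/day.
T = T_base + 3.118 = 7.8 + 3.118 = 10.918 ≈ 10.9 °C.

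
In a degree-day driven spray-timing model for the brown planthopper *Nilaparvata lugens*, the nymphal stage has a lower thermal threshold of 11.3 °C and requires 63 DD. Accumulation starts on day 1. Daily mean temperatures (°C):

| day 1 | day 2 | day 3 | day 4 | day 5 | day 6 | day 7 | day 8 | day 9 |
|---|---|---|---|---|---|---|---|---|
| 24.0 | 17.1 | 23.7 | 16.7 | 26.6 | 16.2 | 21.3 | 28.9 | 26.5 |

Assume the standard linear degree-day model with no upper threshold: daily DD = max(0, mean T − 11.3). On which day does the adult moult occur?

day 7

Daily DD above 11.3 °C: 12.7, 5.8, 12.4, 5.4, 15.3, 4.9, 10.0, 17.6, 15.2.
Cumulative: 12.7, 18.5, 30.9, 36.3, 51.6, 56.5, 66.5, 84.1, 99.3.
The total first reaches 63 DD on day 7.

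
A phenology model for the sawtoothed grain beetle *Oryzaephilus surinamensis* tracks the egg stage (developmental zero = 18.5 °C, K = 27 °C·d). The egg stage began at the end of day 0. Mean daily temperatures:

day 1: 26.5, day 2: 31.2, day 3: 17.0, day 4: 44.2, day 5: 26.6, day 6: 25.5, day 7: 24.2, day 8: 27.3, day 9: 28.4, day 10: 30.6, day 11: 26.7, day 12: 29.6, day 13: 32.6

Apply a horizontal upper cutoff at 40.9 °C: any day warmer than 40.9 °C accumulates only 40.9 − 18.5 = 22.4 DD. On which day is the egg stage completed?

Daily DD above 18.5 °C (capped at 22.4): 8.0, 12.7, 0.0, 22.4, 8.1, 7.0, 5.7, 8.8, 9.9, 12.1, 8.2, 11.1, 14.1.
Cumulative: 8.0, 20.7, 20.7, 43.1, 51.2, 58.2, 63.9, 72.7, 82.6, 94.7, 102.9, 114.0, 128.1.
The total first reaches 27 DD on day 4.

day 4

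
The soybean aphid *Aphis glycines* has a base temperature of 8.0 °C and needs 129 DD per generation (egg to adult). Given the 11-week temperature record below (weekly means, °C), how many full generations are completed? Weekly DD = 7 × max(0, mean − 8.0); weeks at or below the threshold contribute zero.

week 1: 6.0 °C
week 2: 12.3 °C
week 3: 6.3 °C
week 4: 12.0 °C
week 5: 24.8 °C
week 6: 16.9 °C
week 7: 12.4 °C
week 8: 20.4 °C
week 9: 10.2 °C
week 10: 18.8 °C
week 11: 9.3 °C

Weekly DD (7 × max(0, T̄ − 8.0)): 0.0, 30.1, 0.0, 28.0, 117.6, 62.3, 30.8, 86.8, 15.4, 75.6, 9.1.
Season total = 455.7 DD.
Complete generations = ⌊455.7 / 129⌋ = 3.

3 generations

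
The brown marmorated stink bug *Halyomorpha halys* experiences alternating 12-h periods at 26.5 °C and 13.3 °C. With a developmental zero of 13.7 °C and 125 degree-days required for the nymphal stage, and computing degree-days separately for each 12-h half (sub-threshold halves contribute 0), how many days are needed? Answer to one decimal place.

Day half: max(0, 26.5 − 13.7) × 0.5 = 12.8 × 0.5 = 6.40 DD.
Night half: max(0, 13.3 − 13.7) × 0.5 = 0.0 × 0.5 = 0.00 DD.
Per 24 h: 6.40 DD/day.
Duration = 125 / 6.40 = 19.531 ≈ 19.5 days.

19.5 days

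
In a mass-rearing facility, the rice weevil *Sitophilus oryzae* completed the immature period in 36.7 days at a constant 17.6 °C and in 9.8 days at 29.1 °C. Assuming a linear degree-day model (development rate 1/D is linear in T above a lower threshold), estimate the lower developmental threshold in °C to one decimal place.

Linear rate model ⇒ the product D·(T − T_b) is constant across temperatures.
36.7·(17.6 − T_b) = 9.8·(29.1 − T_b)
T_b = (36.7·17.6 − 9.8·29.1) / (36.7 − 9.8) = 360.74 / 26.9 = 13.410 °C ≈ 13.4 °C.

13.4 °C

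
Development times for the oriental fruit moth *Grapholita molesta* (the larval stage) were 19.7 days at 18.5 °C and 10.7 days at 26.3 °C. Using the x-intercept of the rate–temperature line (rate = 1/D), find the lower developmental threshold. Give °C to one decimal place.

9.2 °C

Equal thermal constants: D₁(T₁ − T_b) = D₂(T₂ − T_b).
19.7·(18.5 − T_b) = 10.7·(26.3 − T_b)
T_b = (19.7·18.5 − 10.7·26.3) / (19.7 − 10.7) = 83.04 / 9.0 = 9.227 °C ≈ 9.2 °C.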